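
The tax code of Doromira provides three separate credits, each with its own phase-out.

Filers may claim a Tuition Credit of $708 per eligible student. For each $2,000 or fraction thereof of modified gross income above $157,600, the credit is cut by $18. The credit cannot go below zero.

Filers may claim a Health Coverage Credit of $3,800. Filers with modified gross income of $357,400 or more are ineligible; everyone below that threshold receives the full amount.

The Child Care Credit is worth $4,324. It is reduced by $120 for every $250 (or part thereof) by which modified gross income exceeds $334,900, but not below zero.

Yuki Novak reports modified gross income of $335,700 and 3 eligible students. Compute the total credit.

$8,148

Tuition Credit: base = 3 × $708 = $2,124. income exceeds $157,600 by $178,100, which is 90 full-or-partial $2,000 increments; reduction = 90 × $18 = $1,620, leaving $504.
Health Coverage Credit: $335,700 is below the $357,400 cutoff, so the full $3,800 applies.
Child Care Credit: income exceeds $334,900 by $800, which is 4 full-or-partial $250 increments; reduction = 4 × $120 = $480, leaving $3,844.
Total: $504 + $3,800 + $3,844 = $8,148.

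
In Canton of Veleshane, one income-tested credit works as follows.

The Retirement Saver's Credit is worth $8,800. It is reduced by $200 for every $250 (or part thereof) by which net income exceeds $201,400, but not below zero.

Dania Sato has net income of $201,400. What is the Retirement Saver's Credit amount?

Retirement Saver's Credit: $201,400 is at or below the $201,400 threshold, so the full $8,800 applies.

$8,800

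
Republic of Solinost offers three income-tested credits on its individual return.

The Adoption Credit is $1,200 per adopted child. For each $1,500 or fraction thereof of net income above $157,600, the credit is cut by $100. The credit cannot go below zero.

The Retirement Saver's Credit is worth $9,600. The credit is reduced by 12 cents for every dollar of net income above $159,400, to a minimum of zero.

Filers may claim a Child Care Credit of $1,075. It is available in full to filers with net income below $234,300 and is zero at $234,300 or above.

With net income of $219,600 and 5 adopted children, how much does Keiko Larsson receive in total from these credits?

$5,251

Adoption Credit: base = 5 × $1,200 = $6,000. income exceeds $157,600 by $62,000, which is 42 full-or-partial $1,500 increments; reduction = 42 × $100 = $4,200, leaving $1,800.
Retirement Saver's Credit: 12% of the $60,200 excess over $159,400 is $7,224; credit = $9,600 − $7,224 = $2,376.
Child Care Credit: $219,600 is below the $234,300 cutoff, so the full $1,075 applies.
Total: $1,800 + $2,376 + $1,075 = $5,251.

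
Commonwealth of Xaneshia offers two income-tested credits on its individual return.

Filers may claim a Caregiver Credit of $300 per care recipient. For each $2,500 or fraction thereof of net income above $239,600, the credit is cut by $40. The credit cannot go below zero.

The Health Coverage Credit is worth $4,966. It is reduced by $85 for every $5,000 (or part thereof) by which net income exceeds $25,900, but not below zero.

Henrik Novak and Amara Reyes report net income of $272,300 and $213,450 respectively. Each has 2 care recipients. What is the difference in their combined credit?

Henrik ($272,300): Caregiver Credit: base = 2 × $300 = $600. income exceeds $239,600 by $32,700, which is 14 full-or-partial $2,500 increments; reduction = 14 × $40 = $560, leaving $40. Health Coverage Credit: income exceeds $25,900 by $246,400, which is 50 full-or-partial $5,000 increments; reduction = 50 × $85 = $4,250, leaving $716. total $40 + $716 = $756
Amara ($213,450): Caregiver Credit: base = 2 × $300 = $600. $213,450 is at or below the $239,600 threshold, so the full $600 applies. Health Coverage Credit: income exceeds $25,900 by $187,550, which is 38 full-or-partial $5,000 increments; reduction = 38 × $85 = $3,230, leaving $1,736. total $600 + $1,736 = $2,336
Difference: |$756 − $2,336| = $1,580.

$1,580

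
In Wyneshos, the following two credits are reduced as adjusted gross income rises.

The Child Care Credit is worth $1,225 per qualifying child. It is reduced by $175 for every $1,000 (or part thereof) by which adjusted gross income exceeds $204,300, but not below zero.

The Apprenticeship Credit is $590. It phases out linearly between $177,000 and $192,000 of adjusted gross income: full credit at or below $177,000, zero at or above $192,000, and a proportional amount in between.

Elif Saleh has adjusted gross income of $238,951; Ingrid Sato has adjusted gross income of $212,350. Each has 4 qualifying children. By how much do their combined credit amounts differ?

$3,325

Elif ($238,951): Child Care Credit: base = 4 × $1,225 = $4,900. income exceeds $204,300 by $34,651 → 35 increments × $175 = $6,125 ≥ base, so the credit is $0. Apprenticeship Credit: $238,951 is at or above $192,000, so the credit is $0. total $0 + $0 = $0
Ingrid ($212,350): Child Care Credit: base = 4 × $1,225 = $4,900. income exceeds $204,300 by $8,050, which is 9 full-or-partial $1,000 increments; reduction = 9 × $175 = $1,575, leaving $3,325. Apprenticeship Credit: $212,350 is at or above $192,000, so the credit is $0. total $3,325 + $0 = $3,325
Difference: |$0 − $3,325| = $3,325.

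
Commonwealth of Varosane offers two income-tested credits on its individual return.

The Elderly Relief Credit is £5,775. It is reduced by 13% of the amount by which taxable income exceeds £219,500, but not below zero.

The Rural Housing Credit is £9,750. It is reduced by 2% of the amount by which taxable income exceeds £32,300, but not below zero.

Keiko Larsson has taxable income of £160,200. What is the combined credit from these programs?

£12,967

Elderly Relief Credit: £160,200 is at or below the £219,500 threshold, so the full £5,775 applies.
Rural Housing Credit: 2% of the £127,900 excess over £32,300 is £2,558; credit = £9,750 − £2,558 = £7,192.
Total: £5,775 + £7,192 = £12,967.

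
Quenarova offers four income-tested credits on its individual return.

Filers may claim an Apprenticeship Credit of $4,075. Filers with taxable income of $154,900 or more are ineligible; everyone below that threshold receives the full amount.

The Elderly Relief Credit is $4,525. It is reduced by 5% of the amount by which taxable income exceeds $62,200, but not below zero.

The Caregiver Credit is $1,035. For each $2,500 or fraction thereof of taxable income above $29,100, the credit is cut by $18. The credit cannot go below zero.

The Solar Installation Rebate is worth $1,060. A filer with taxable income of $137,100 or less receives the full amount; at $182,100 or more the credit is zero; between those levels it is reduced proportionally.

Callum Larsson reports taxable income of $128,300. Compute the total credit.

Apprenticeship Credit: $128,300 is below the $154,900 cutoff, so the full $4,075 applies.
Elderly Relief Credit: 5% of the $66,100 excess over $62,200 is $3,305; credit = $4,525 − $3,305 = $1,220.
Caregiver Credit: income exceeds $29,100 by $99,200, which is 40 full-or-partial $2,500 increments; reduction = 40 × $18 = $720, leaving $315.
Solar Installation Rebate: $128,300 is at or below the $137,100 threshold, so the full $1,060 applies.
Total: $4,075 + $1,220 + $315 + $1,060 = $6,670.

$6,670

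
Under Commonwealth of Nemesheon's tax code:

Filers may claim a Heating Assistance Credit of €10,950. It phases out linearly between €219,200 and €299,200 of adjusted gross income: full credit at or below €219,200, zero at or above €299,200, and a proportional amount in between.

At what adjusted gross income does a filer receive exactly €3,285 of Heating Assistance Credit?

€275,200

€3,285 is 3,285/10,950 of the full €10,950, so 7,665/10,950 of the €80,000 range has been used: income = €219,200 + €80,000 × 7,665/10,950 = €275,200.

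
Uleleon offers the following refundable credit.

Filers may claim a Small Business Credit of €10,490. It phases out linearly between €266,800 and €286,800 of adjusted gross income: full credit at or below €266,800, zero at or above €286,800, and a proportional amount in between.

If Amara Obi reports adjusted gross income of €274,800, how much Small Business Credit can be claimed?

Small Business Credit: €274,800 is €8,000 into a €20,000 phase-out range, leaving 12,000/20,000 of the credit: €10,490 × 12,000/20,000 = €6,294.

€6,294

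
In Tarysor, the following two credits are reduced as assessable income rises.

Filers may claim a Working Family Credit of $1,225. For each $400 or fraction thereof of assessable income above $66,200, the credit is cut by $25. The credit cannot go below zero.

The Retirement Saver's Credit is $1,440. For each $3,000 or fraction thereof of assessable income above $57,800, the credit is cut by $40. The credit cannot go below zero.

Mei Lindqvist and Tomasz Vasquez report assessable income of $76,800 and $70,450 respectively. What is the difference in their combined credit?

$480

Mei ($76,800): Working Family Credit: income exceeds $66,200 by $10,600, which is 27 full-or-partial $400 increments; reduction = 27 × $25 = $675, leaving $550. Retirement Saver's Credit: income exceeds $57,800 by $19,000, which is 7 full-or-partial $3,000 increments; reduction = 7 × $40 = $280, leaving $1,160. total $550 + $1,160 = $1,710
Tomasz ($70,450): Working Family Credit: income exceeds $66,200 by $4,250, which is 11 full-or-partial $400 increments; reduction = 11 × $25 = $275, leaving $950. Retirement Saver's Credit: income exceeds $57,800 by $12,650, which is 5 full-or-partial $3,000 increments; reduction = 5 × $40 = $200, leaving $1,240. total $950 + $1,240 = $2,190
Difference: |$1,710 − $2,190| = $480.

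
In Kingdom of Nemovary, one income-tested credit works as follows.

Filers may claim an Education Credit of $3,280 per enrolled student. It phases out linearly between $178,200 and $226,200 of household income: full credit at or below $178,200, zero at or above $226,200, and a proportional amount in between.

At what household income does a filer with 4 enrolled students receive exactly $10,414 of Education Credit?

$188,100

Full credit = 4 × $3,280 = $13,120.
$10,414 is 10,414/13,120 of the full $13,120, so 2,706/13,120 of the $48,000 range has been used: income = $178,200 + $48,000 × 2,706/13,120 = $188,100.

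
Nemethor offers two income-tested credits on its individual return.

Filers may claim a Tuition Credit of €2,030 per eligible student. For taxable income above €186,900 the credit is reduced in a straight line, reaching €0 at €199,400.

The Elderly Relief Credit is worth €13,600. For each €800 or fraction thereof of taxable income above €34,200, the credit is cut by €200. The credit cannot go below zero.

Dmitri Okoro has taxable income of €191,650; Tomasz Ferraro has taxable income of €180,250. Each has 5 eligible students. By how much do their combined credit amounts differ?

Dmitri (€191,650): Tuition Credit: base = 5 × €2,030 = €10,150. €191,650 is €4,750 into a €12,500 phase-out range, leaving 7,750/12,500 of the credit: €10,150 × 7,750/12,500 = €6,293. Elderly Relief Credit: income exceeds €34,200 by €157,450 → 197 increments × €200 = €39,400 ≥ base, so the credit is €0. total €6,293 + €0 = €6,293
Tomasz (€180,250): Tuition Credit: base = 5 × €2,030 = €10,150. €180,250 is at or below the €186,900 threshold, so the full €10,150 applies. Elderly Relief Credit: income exceeds €34,200 by €146,050 → 183 increments × €200 = €36,600 ≥ base, so the credit is €0. total €10,150 + €0 = €10,150
Difference: |€6,293 − €10,150| = €3,857.

€3,857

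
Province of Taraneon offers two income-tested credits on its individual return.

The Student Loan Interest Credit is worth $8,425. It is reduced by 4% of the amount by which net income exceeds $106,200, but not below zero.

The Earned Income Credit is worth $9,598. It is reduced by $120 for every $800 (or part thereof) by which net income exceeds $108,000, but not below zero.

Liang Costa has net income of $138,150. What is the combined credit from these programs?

$12,185

Student Loan Interest Credit: 4% of the $31,950 excess over $106,200 is $1,278; credit = $8,425 − $1,278 = $7,147.
Earned Income Credit: income exceeds $108,000 by $30,150, which is 38 full-or-partial $800 increments; reduction = 38 × $120 = $4,560, leaving $5,038.
Total: $7,147 + $5,038 = $12,185.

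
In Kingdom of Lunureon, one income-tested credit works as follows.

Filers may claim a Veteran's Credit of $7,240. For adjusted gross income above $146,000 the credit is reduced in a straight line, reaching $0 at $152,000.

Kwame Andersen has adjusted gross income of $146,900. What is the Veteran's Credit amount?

Veteran's Credit: $146,900 is $900 into a $6,000 phase-out range, leaving 5,100/6,000 of the credit: $7,240 × 5,100/6,000 = $6,154.

$6,154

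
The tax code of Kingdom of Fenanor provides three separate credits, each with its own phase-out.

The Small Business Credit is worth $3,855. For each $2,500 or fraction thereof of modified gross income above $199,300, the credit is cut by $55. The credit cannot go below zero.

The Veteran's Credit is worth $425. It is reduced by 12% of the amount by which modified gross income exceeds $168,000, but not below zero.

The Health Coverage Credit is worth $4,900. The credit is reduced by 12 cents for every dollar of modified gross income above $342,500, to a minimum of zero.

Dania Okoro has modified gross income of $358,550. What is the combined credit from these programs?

$3,309

Small Business Credit: income exceeds $199,300 by $159,250, which is 64 full-or-partial $2,500 increments; reduction = 64 × $55 = $3,520, leaving $335.
Veteran's Credit: 12% of the $190,550 excess over $168,000 is $22,866 ≥ base, so the credit is $0.
Health Coverage Credit: 12% of the $16,050 excess over $342,500 is $1,926; credit = $4,900 − $1,926 = $2,974.
Total: $335 + $0 + $2,974 = $3,309.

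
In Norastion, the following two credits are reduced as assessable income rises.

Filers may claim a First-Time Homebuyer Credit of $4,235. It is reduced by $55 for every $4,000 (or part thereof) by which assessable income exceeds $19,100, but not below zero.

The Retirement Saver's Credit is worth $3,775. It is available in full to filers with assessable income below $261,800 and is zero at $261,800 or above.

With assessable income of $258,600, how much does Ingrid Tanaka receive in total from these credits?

$4,710

First-Time Homebuyer Credit: income exceeds $19,100 by $239,500, which is 60 full-or-partial $4,000 increments; reduction = 60 × $55 = $3,300, leaving $935.
Retirement Saver's Credit: $258,600 is below the $261,800 cutoff, so the full $3,775 applies.
Total: $935 + $3,775 = $4,710.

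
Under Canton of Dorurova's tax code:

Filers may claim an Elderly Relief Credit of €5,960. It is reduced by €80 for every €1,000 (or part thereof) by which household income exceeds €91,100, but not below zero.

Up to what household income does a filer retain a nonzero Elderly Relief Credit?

After 74 increments the reduction is 74 × €80 = €5,920, leaving €40; one more increment wipes it out. Increment 74 ends at excess 74 × €1,000 = €74,000, so the highest qualifying income is €91,100 + €74,000 = €165,100.

€165,100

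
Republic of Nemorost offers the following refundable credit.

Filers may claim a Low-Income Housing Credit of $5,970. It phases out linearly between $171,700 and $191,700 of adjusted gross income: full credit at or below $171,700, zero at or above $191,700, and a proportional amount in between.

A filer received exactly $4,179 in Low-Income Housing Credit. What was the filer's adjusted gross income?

$177,700

$4,179 is 4,179/5,970 of the full $5,970, so 1,791/5,970 of the $20,000 range has been used: income = $171,700 + $20,000 × 1,791/5,970 = $177,700.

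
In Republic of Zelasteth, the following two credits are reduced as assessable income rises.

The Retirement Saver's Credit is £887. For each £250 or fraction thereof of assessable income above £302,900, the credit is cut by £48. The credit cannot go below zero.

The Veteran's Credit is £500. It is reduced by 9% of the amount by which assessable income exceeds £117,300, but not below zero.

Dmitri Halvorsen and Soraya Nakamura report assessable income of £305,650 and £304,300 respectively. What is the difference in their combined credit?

Dmitri (£305,650): Retirement Saver's Credit: income exceeds £302,900 by £2,750, which is 11 full-or-partial £250 increments; reduction = 11 × £48 = £528, leaving £359. Veteran's Credit: 9% of the £188,350 excess over £117,300 is £16,951.50 ≥ base, so the credit is £0. total £359 + £0 = £359
Soraya (£304,300): Retirement Saver's Credit: income exceeds £302,900 by £1,400, which is 6 full-or-partial £250 increments; reduction = 6 × £48 = £288, leaving £599. Veteran's Credit: 9% of the £187,000 excess over £117,300 is £16,830 ≥ base, so the credit is £0. total £599 + £0 = £599
Difference: |£359 − £599| = £240.

£240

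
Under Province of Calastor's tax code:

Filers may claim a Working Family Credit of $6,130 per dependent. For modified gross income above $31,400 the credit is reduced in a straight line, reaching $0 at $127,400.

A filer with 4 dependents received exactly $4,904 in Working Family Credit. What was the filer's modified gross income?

Full credit = 4 × $6,130 = $24,520.
$4,904 is 4,904/24,520 of the full $24,520, so 19,616/24,520 of the $96,000 range has been used: income = $31,400 + $96,000 × 19,616/24,520 = $108,200.

$108,200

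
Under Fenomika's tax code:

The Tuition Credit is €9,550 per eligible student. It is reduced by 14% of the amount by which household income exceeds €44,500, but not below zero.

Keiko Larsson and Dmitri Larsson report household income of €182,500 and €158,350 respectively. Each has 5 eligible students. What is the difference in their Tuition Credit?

€3,381

Keiko (€182,500): Tuition Credit: base = 5 × €9,550 = €47,750. 14% of the €138,000 excess over €44,500 is €19,320; credit = €47,750 − €19,320 = €28,430.
Dmitri (€158,350): Tuition Credit: base = 5 × €9,550 = €47,750. 14% of the €113,850 excess over €44,500 is €15,939; credit = €47,750 − €15,939 = €31,811.
Difference: |€28,430 − €31,811| = €3,381.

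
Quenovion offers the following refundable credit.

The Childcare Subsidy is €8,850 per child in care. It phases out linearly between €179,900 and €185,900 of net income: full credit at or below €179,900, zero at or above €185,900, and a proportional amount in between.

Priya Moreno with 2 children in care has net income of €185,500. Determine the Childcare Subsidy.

Childcare Subsidy: base = 2 × €8,850 = €17,700. €185,500 is €5,600 into a €6,000 phase-out range, leaving 400/6,000 of the credit: €17,700 × 400/6,000 = €1,180.

€1,180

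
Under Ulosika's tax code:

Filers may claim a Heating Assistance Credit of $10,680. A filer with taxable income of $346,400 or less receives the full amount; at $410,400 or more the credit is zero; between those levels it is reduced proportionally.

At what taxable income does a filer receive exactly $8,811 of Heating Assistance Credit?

$357,600

$8,811 is 8,811/10,680 of the full $10,680, so 1,869/10,680 of the $64,000 range has been used: income = $346,400 + $64,000 × 1,869/10,680 = $357,600.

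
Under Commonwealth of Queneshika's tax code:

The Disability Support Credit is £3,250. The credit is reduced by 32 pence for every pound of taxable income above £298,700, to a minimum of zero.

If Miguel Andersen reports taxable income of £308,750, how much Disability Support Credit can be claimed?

Disability Support Credit: 32% of the £10,050 excess over £298,700 is £3,216; credit = £3,250 − £3,216 = £34.

£34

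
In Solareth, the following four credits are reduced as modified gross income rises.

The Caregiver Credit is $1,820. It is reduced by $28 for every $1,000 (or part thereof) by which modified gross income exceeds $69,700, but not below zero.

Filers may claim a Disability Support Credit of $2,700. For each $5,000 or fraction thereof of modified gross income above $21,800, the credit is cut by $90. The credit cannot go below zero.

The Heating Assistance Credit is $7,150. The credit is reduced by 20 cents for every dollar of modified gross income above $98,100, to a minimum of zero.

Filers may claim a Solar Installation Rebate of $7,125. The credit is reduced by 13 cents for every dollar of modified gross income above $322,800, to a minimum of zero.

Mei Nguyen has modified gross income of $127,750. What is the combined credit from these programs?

Caregiver Credit: income exceeds $69,700 by $58,050, which is 59 full-or-partial $1,000 increments; reduction = 59 × $28 = $1,652, leaving $168.
Disability Support Credit: income exceeds $21,800 by $105,950, which is 22 full-or-partial $5,000 increments; reduction = 22 × $90 = $1,980, leaving $720.
Heating Assistance Credit: 20% of the $29,650 excess over $98,100 is $5,930; credit = $7,150 − $5,930 = $1,220.
Solar Installation Rebate: $127,750 is at or below the $322,800 threshold, so the full $7,125 applies.
Total: $168 + $720 + $1,220 + $7,125 = $9,233.

$9,233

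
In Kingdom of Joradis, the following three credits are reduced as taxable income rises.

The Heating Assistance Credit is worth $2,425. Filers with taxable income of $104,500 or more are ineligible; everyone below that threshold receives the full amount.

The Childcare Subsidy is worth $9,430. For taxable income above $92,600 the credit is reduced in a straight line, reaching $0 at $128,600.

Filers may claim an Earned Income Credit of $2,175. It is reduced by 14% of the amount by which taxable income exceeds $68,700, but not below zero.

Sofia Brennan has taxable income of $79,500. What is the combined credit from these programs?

Heating Assistance Credit: $79,500 is below the $104,500 cutoff, so the full $2,425 applies.
Childcare Subsidy: $79,500 is at or below the $92,600 threshold, so the full $9,430 applies.
Earned Income Credit: 14% of the $10,800 excess over $68,700 is $1,512; credit = $2,175 − $1,512 = $663.
Total: $2,425 + $9,430 + $663 = $12,518.

$12,518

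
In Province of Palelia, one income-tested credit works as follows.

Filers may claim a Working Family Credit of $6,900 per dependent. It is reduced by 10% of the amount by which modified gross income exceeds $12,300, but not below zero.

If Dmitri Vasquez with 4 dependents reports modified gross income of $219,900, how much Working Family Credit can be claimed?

$6,840

Working Family Credit: base = 4 × $6,900 = $27,600. 10% of the $207,600 excess over $12,300 is $20,760; credit = $27,600 − $20,760 = $6,840.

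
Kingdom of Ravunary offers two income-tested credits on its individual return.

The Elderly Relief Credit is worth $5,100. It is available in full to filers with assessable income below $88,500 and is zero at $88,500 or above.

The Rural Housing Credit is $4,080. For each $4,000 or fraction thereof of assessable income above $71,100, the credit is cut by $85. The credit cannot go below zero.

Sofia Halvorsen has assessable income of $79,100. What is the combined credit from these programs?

$9,010

Elderly Relief Credit: $79,100 is below the $88,500 cutoff, so the full $5,100 applies.
Rural Housing Credit: income exceeds $71,100 by $8,000, which is 2 full-or-partial $4,000 increments; reduction = 2 × $85 = $170, leaving $3,910.
Total: $5,100 + $3,910 = $9,010.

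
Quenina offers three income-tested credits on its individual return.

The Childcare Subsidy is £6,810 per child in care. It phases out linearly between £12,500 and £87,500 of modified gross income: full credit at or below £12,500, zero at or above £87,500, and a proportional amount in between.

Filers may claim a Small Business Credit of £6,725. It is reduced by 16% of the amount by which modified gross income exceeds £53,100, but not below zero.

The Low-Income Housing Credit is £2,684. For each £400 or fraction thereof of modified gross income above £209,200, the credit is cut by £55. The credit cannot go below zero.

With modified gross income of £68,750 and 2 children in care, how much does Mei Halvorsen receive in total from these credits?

£10,310

Childcare Subsidy: base = 2 × £6,810 = £13,620. £68,750 is £56,250 into a £75,000 phase-out range, leaving 18,750/75,000 of the credit: £13,620 × 18,750/75,000 = £3,405.
Small Business Credit: 16% of the £15,650 excess over £53,100 is £2,504; credit = £6,725 − £2,504 = £4,221.
Low-Income Housing Credit: £68,750 is at or below the £209,200 threshold, so the full £2,684 applies.
Total: £3,405 + £4,221 + £2,684 = £10,310.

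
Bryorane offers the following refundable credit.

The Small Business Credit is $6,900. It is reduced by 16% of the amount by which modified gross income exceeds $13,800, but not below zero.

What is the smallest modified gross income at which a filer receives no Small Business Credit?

$56,925

The credit falls by 16% of each dollar above $13,800, so it reaches zero when the excess is $6,900 / 16% = $43,125: income = $13,800 + $43,125 = $56,925.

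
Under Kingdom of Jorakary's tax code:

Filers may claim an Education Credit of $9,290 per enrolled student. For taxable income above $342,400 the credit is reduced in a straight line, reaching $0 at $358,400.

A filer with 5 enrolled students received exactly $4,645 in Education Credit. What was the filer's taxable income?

Full credit = 5 × $9,290 = $46,450.
$4,645 is 4,645/46,450 of the full $46,450, so 41,805/46,450 of the $16,000 range has been used: income = $342,400 + $16,000 × 41,805/46,450 = $356,800.

$356,800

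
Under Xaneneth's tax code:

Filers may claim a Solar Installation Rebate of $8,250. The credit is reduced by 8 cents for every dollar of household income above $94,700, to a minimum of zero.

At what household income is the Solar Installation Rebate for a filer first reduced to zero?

$197,825

The credit falls by 8% of each dollar above $94,700, so it reaches zero when the excess is $8,250 / 8% = $103,125: income = $94,700 + $103,125 = $197,825.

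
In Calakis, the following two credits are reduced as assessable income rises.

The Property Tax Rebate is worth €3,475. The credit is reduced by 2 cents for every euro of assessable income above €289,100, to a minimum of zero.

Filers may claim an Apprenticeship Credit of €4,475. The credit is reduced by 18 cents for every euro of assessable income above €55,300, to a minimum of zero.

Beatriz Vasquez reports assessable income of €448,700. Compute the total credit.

€283

Property Tax Rebate: 2% of the €159,600 excess over €289,100 is €3,192; credit = €3,475 − €3,192 = €283.
Apprenticeship Credit: 18% of the €393,400 excess over €55,300 is €70,812 ≥ base, so the credit is €0.
Total: €283 + €0 = €283.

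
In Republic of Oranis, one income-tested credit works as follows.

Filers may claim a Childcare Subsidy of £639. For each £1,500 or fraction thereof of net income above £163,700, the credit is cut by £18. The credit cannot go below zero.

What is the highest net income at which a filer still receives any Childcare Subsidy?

After 35 increments the reduction is 35 × £18 = £630, leaving £9; one more increment wipes it out. Increment 35 ends at excess 35 × £1,500 = £52,500, so the highest qualifying income is £163,700 + £52,500 = £216,200.

£216,200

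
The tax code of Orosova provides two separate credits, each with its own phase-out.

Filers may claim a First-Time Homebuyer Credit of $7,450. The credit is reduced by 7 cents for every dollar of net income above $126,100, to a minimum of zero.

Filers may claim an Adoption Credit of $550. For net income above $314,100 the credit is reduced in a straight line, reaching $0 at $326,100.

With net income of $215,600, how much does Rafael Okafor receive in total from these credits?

$1,735

First-Time Homebuyer Credit: 7% of the $89,500 excess over $126,100 is $6,265; credit = $7,450 − $6,265 = $1,185.
Adoption Credit: $215,600 is at or below the $314,100 threshold, so the full $550 applies.
Total: $1,185 + $550 = $1,735.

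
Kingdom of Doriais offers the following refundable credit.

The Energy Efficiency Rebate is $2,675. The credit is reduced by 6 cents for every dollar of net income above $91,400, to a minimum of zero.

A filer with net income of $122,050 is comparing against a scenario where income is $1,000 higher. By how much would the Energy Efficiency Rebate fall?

$60

At $122,050 — 6% of the $30,650 excess over $91,400 is $1,839; credit = $2,675 − $1,839 = $836.
At $123,050 — 6% of the $31,650 excess over $91,400 is $1,899; credit = $2,675 − $1,899 = $776.
Lost: $836 − $776 = $60.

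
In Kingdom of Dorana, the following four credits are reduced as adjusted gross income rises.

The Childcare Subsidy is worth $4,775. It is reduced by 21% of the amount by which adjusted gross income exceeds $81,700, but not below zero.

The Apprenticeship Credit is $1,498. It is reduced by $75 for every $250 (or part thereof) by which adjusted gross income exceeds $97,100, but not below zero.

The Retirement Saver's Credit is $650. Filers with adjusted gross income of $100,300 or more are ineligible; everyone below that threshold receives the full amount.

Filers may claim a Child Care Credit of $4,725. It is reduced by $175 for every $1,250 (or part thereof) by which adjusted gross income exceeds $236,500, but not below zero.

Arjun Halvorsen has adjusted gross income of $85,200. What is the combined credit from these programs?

Childcare Subsidy: 21% of the $3,500 excess over $81,700 is $735; credit = $4,775 − $735 = $4,040.
Apprenticeship Credit: $85,200 is at or below the $97,100 threshold, so the full $1,498 applies.
Retirement Saver's Credit: $85,200 is below the $100,300 cutoff, so the full $650 applies.
Child Care Credit: $85,200 is at or below the $236,500 threshold, so the full $4,725 applies.
Total: $4,040 + $1,498 + $650 + $4,725 = $10,913.

$10,913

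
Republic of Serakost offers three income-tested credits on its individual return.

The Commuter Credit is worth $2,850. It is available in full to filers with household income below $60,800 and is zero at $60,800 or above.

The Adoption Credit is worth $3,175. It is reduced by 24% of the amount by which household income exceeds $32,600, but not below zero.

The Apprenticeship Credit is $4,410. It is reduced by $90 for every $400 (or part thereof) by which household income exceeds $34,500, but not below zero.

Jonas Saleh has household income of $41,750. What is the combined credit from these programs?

$6,529

Commuter Credit: $41,750 is below the $60,800 cutoff, so the full $2,850 applies.
Adoption Credit: 24% of the $9,150 excess over $32,600 is $2,196; credit = $3,175 − $2,196 = $979.
Apprenticeship Credit: income exceeds $34,500 by $7,250, which is 19 full-or-partial $400 increments; reduction = 19 × $90 = $1,710, leaving $2,700.
Total: $2,850 + $979 + $2,700 = $6,529.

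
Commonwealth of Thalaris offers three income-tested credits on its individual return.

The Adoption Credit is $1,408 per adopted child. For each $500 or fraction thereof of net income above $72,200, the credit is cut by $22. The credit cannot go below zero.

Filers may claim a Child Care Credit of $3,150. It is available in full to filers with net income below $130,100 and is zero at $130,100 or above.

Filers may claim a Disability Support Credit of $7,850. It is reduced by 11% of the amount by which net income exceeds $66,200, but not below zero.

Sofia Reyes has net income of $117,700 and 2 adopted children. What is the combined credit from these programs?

$6,149

Adoption Credit: base = 2 × $1,408 = $2,816. income exceeds $72,200 by $45,500, which is 91 full-or-partial $500 increments; reduction = 91 × $22 = $2,002, leaving $814.
Child Care Credit: $117,700 is below the $130,100 cutoff, so the full $3,150 applies.
Disability Support Credit: 11% of the $51,500 excess over $66,200 is $5,665; credit = $7,850 − $5,665 = $2,185.
Total: $814 + $3,150 + $2,185 = $6,149.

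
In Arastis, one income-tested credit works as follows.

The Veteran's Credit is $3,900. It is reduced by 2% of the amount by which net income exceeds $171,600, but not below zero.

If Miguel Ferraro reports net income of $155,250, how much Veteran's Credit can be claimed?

Veteran's Credit: $155,250 is at or below the $171,600 threshold, so the full $3,900 applies.

$3,900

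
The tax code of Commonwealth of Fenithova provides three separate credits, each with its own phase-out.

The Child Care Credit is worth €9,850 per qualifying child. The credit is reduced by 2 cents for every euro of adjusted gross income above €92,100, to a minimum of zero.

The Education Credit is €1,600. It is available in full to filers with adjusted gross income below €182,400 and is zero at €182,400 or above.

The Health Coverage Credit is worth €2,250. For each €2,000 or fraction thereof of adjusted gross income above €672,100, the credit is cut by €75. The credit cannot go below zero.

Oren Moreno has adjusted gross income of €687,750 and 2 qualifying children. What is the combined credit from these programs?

€9,437

Child Care Credit: base = 2 × €9,850 = €19,700. 2% of the €595,650 excess over €92,100 is €11,913; credit = €19,700 − €11,913 = €7,787.
Education Credit: €687,750 meets or exceeds the €182,400 cutoff, so the credit is €0.
Health Coverage Credit: income exceeds €672,100 by €15,650, which is 8 full-or-partial €2,000 increments; reduction = 8 × €75 = €600, leaving €1,650.
Total: €7,787 + €0 + €1,650 = €9,437.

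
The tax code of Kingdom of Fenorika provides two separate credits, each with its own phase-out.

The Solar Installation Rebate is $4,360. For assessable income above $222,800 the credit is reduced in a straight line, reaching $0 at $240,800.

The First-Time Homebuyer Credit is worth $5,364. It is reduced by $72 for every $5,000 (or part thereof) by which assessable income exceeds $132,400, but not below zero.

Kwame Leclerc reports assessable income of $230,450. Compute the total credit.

Solar Installation Rebate: $230,450 is $7,650 into a $18,000 phase-out range, leaving 10,350/18,000 of the credit: $4,360 × 10,350/18,000 = $2,507.
First-Time Homebuyer Credit: income exceeds $132,400 by $98,050, which is 20 full-or-partial $5,000 increments; reduction = 20 × $72 = $1,440, leaving $3,924.
Total: $2,507 + $3,924 = $6,431.

$6,431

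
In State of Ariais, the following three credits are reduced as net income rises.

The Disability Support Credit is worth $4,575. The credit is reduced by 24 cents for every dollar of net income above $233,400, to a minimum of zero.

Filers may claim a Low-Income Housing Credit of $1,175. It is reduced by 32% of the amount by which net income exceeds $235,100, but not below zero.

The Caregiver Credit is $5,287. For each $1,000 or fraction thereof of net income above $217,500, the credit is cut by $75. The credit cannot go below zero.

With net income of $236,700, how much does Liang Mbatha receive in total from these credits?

$8,233

Disability Support Credit: 24% of the $3,300 excess over $233,400 is $792; credit = $4,575 − $792 = $3,783.
Low-Income Housing Credit: 32% of the $1,600 excess over $235,100 is $512; credit = $1,175 − $512 = $663.
Caregiver Credit: income exceeds $217,500 by $19,200, which is 20 full-or-partial $1,000 increments; reduction = 20 × $75 = $1,500, leaving $3,787.
Total: $3,783 + $663 + $3,787 = $8,233.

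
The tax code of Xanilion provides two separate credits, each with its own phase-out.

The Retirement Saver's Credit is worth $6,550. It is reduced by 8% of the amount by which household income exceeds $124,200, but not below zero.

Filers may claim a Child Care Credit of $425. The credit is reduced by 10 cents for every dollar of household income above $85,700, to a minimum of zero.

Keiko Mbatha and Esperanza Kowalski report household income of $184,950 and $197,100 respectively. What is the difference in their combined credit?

Keiko ($184,950): Retirement Saver's Credit: 8% of the $60,750 excess over $124,200 is $4,860; credit = $6,550 − $4,860 = $1,690. Child Care Credit: 10% of the $99,250 excess over $85,700 is $9,925 ≥ base, so the credit is $0. total $1,690 + $0 = $1,690
Esperanza ($197,100): Retirement Saver's Credit: 8% of the $72,900 excess over $124,200 is $5,832; credit = $6,550 − $5,832 = $718. Child Care Credit: 10% of the $111,400 excess over $85,700 is $11,140 ≥ base, so the credit is $0. total $718 + $0 = $718
Difference: |$1,690 − $718| = $972.

$972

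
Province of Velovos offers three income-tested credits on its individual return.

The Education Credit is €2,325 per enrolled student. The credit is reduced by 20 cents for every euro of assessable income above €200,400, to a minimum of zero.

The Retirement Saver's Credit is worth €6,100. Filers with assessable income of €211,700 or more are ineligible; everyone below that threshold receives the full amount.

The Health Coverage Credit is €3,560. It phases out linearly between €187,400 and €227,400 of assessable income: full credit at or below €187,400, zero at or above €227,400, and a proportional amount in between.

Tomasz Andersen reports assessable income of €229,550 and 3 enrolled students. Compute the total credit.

€1,145

Education Credit: base = 3 × €2,325 = €6,975. 20% of the €29,150 excess over €200,400 is €5,830; credit = €6,975 − €5,830 = €1,145.
Retirement Saver's Credit: €229,550 meets or exceeds the €211,700 cutoff, so the credit is €0.
Health Coverage Credit: €229,550 is at or above €227,400, so the credit is €0.
Total: €1,145 + €0 + €0 = €1,145.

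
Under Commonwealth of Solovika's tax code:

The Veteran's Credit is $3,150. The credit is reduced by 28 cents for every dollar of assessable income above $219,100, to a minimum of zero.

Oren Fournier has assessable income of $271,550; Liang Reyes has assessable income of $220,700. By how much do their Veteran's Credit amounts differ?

$2,702

Oren ($271,550): Veteran's Credit: 28% of the $52,450 excess over $219,100 is $14,686 ≥ base, so the credit is $0.
Liang ($220,700): Veteran's Credit: 28% of the $1,600 excess over $219,100 is $448; credit = $3,150 − $448 = $2,702.
Difference: |$0 − $2,702| = $2,702.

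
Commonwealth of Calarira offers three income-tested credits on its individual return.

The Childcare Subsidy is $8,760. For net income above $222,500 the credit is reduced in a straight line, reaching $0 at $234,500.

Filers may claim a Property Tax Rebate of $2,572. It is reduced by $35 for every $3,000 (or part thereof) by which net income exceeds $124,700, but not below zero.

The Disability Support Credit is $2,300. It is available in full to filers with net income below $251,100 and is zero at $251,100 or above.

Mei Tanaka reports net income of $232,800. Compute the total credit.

Childcare Subsidy: $232,800 is $10,300 into a $12,000 phase-out range, leaving 1,700/12,000 of the credit: $8,760 × 1,700/12,000 = $1,241.
Property Tax Rebate: income exceeds $124,700 by $108,100, which is 37 full-or-partial $3,000 increments; reduction = 37 × $35 = $1,295, leaving $1,277.
Disability Support Credit: $232,800 is below the $251,100 cutoff, so the full $2,300 applies.
Total: $1,241 + $1,277 + $2,300 = $4,818.

$4,818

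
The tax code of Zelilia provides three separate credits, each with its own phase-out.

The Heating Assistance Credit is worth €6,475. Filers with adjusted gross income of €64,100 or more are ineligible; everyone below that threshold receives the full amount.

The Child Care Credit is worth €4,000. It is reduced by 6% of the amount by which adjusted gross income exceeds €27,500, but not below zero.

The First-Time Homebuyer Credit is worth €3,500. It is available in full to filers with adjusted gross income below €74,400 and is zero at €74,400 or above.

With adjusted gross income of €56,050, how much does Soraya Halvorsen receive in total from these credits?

€12,262

Heating Assistance Credit: €56,050 is below the €64,100 cutoff, so the full €6,475 applies.
Child Care Credit: 6% of the €28,550 excess over €27,500 is €1,713; credit = €4,000 − €1,713 = €2,287.
First-Time Homebuyer Credit: €56,050 is below the €74,400 cutoff, so the full €3,500 applies.
Total: €6,475 + €2,287 + €3,500 = €12,262.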